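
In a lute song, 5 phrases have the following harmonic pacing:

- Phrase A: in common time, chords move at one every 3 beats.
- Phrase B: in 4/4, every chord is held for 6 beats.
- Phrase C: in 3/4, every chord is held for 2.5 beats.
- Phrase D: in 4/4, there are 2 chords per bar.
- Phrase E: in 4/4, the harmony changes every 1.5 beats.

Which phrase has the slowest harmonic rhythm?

A: 4/3 = 4/3 chords/bar.
B: 4/6 = 2/3 chords/bar.
C: 3/2.5 = 1.2 chords/bar.
D: 4/2 = 2 chords/bar.
E: 4/1.5 = 8/3 chords/bar.
Slowest is B at 2/3 chords/bar.

Phrase B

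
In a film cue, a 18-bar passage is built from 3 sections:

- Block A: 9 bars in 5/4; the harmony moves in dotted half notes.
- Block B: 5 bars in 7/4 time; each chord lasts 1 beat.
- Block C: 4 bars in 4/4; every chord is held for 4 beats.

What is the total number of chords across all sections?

54 chords

A: 9 bars × 5 beats = 45 beats; 3 beats/chord → 15 chords.
B: 5 bars × 7 beats = 35 beats; 1 beat/chord → 35 chords.
C: 4 bars × 4 beats = 16 beats; 4 beats/chord → 4 chords.
Total: 15 + 35 + 4 = 54.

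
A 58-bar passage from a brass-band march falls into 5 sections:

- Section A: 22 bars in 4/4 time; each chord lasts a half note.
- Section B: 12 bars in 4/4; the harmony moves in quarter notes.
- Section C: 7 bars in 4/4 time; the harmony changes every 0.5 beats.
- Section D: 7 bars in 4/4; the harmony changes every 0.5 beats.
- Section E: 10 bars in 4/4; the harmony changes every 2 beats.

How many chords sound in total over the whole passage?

A has 88 beats and chords last 2 each, so 44 chords.
B has 48 beats and chords last 1 each, so 48 chords.
C has 28 beats and chords last 0.5 each, so 56 chords.
D has 28 beats and chords last 0.5 each, so 56 chords.
E has 40 beats and chords last 2 each, so 20 chords.
Total: 44 + 48 + 56 + 56 + 20 = 224.

224 chords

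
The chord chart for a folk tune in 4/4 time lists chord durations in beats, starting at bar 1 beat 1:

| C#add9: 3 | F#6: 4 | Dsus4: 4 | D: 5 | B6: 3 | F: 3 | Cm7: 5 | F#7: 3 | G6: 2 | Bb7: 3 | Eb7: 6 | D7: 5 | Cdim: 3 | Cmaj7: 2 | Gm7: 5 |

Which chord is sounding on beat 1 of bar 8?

F#7

Beat 1 of bar 8 is beat (8−1)×4 + 1 = 29 overall.
Running totals: C#add9 ends at 3, F#6 ends at 7, Dsus4 ends at 11, D ends at 16, B6 ends at 19, F ends at 22, Cm7 ends at 27, F#7 ends at 30.
Beat 29 falls within F#7.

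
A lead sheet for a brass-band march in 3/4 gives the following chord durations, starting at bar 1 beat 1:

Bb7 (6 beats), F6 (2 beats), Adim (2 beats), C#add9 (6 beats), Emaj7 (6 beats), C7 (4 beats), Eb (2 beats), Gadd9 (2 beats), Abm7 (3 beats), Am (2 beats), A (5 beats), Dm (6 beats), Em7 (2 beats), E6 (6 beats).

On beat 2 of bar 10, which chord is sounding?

Gadd9

Beat 2 of bar 10 is beat (10−1)×3 + 2 = 29 overall.
Running totals: Bb7 ends at 6, F6 ends at 8, Adim ends at 10, C#add9 ends at 16, Emaj7 ends at 22, C7 ends at 26, Eb ends at 28, Gadd9 ends at 30.
Beat 29 falls within Gadd9.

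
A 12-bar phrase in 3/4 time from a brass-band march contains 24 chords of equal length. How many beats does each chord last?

1.5 beats

12 bars × 3 beats/bar = 36 beats total.
36 beats ÷ 24 chords = 1.5 beats per chord.
(That is a dotted quarter note.)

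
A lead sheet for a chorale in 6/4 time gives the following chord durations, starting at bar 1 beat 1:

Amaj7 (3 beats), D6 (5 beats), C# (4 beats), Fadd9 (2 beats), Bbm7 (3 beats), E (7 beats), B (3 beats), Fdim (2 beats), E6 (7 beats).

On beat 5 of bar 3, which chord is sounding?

Beat 5 of bar 3 is beat (3−1)×6 + 5 = 17 overall.
Running totals: Amaj7 ends at 3, D6 ends at 8, C# ends at 12, Fadd9 ends at 14, Bbm7 ends at 17.
Beat 17 falls within Bbm7.

Bbm7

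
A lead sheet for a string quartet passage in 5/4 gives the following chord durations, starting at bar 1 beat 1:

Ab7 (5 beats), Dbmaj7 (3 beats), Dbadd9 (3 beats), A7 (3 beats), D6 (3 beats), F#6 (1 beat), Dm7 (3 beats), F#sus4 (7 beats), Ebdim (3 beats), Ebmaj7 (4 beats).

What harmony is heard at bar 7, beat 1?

Ebdim

Beat 1 of bar 7 is beat (7−1)×5 + 1 = 31 overall.
Running totals: Ab7 ends at 5, Dbmaj7 ends at 8, Dbadd9 ends at 11, A7 ends at 14, D6 ends at 17, F#6 ends at 18, Dm7 ends at 21, F#sus4 ends at 28, Ebdim ends at 31.
Beat 31 falls within Ebdim.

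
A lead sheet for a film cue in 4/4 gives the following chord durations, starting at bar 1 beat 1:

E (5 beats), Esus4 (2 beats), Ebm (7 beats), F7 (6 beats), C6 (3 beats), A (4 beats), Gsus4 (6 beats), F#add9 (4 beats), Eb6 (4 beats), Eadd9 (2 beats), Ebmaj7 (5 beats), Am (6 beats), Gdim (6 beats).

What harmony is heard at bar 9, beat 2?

F#add9

Beat 2 of bar 9 is beat (9−1)×4 + 2 = 34 overall.
Running totals: E ends at 5, Esus4 ends at 7, Ebm ends at 14, F7 ends at 20, C6 ends at 23, A ends at 27, Gsus4 ends at 33, F#add9 ends at 37.
Beat 34 falls within F#add9.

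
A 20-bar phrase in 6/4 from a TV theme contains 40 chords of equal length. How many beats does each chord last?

3 beats

20 bars × 6 beats/bar = 120 beats total.
120 beats ÷ 40 chords = 3 beats per chord.
(That is a dotted half note.)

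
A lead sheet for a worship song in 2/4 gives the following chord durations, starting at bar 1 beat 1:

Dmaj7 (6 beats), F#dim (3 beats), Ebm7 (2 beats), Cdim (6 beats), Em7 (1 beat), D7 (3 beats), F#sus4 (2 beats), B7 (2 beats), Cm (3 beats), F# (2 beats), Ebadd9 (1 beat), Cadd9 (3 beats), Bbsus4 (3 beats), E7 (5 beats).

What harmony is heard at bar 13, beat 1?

Beat 1 of bar 13 is beat (13−1)×2 + 1 = 25 overall.
Running totals: Dmaj7 ends at 6, F#dim ends at 9, Ebm7 ends at 11, Cdim ends at 17, Em7 ends at 18, D7 ends at 21, F#sus4 ends at 23, B7 ends at 25.
Beat 25 falls within B7.

B7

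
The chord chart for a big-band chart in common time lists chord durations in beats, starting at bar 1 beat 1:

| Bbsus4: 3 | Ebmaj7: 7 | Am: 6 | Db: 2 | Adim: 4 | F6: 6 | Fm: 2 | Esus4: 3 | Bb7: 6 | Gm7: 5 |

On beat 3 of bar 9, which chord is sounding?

Beat 3 of bar 9 is beat (9−1)×4 + 3 = 35 overall.
Running totals: Bbsus4 ends at 3, Ebmaj7 ends at 10, Am ends at 16, Db ends at 18, Adim ends at 22, F6 ends at 28, Fm ends at 30, Esus4 ends at 33, Bb7 ends at 39.
Beat 35 falls within Bb7.

Bb7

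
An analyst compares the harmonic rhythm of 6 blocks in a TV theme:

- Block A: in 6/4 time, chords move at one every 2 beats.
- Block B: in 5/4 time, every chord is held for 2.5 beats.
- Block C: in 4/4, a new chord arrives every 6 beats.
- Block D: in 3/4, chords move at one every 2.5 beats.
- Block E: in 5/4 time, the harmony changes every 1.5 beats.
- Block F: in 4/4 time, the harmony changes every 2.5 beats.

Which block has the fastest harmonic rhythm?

Block E

A: 6/2 = 3 chords/bar.
B: 5/2.5 = 2 chords/bar.
C: 4/6 = 2/3 chords/bar.
D: 3/2.5 = 1.2 chords/bar.
E: 5/1.5 = 10/3 chords/bar.
F: 4/2.5 = 1.6 chords/bar.
Fastest is E at 10/3 chords/bar.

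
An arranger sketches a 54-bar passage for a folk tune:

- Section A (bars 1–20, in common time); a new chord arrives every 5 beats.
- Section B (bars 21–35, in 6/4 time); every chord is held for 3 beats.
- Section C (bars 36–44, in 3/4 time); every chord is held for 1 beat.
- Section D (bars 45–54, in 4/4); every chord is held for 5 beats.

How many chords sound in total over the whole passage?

81 chords

A: 20·4 = 80 beats, 80/5 = 16 chords.
B: 15·6 = 90 beats, 90/3 = 30 chords.
C: 9·3 = 27 beats, 27/1 = 27 chords.
D: 10·4 = 40 beats, 40/5 = 8 chords.
Total: 16 + 30 + 27 + 8 = 81.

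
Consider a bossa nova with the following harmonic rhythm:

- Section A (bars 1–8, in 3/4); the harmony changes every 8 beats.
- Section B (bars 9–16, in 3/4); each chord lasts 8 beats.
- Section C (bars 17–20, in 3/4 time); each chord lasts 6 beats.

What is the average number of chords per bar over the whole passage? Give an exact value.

A: 8 bars of 3 beats is 24 beats; at 8 beats each that's 3 chords.
B: 8 bars of 3 beats is 24 beats; at 8 beats each that's 3 chords.
C: 4 bars of 3 beats is 12 beats; at 6 beats each that's 2 chords.
Overall: 8 chords over 20 bars → 8/20 = 0.4 chords per bar.

0.4 chords per bar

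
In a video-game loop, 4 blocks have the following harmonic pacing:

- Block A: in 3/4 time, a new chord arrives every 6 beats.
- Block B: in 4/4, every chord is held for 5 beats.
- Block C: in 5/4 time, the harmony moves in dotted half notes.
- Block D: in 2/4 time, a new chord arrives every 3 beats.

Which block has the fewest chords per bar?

A: 3 beats/bar ÷ 6 beats/chord = 0.5 chords/bar.
B: 4 beats/bar ÷ 5 beats/chord = 0.8 chords/bar.
C: 5 beats/bar ÷ 3 beats/chord = 5/3 chords/bar.
D: 2 beats/bar ÷ 3 beats/chord = 2/3 chords/bar.
Slowest is A at 0.5 chords/bar.

Block A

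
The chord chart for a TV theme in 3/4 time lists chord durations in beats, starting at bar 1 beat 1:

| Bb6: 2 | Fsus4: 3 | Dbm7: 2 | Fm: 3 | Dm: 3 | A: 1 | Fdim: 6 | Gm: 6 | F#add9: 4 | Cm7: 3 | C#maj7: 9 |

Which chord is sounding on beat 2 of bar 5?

A

Beat 2 of bar 5 is beat (5−1)×3 + 2 = 14 overall.
Running totals: Bb6 ends at 2, Fsus4 ends at 5, Dbm7 ends at 7, Fm ends at 10, Dm ends at 13, A ends at 14.
Beat 14 falls within A.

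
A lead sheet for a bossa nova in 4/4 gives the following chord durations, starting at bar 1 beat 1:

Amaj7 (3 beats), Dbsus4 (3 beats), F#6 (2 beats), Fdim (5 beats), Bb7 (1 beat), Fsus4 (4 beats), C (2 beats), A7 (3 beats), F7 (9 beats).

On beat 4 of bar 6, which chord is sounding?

Beat 4 of bar 6 is beat (6−1)×4 + 4 = 24 overall.
Running totals: Amaj7 ends at 3, Dbsus4 ends at 6, F#6 ends at 8, Fdim ends at 13, Bb7 ends at 14, Fsus4 ends at 18, C ends at 20, A7 ends at 23, F7 ends at 32.
Beat 24 falls within F7.

F7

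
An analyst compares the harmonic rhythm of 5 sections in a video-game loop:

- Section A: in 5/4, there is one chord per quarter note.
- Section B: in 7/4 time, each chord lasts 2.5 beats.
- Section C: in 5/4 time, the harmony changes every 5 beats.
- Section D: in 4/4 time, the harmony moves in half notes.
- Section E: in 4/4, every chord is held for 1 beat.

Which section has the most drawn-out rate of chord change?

A: each chord is 1 beat in 5/4, so 5 per bar.
B: each chord is 2.5 beats in 7/4, so 2.8 per bar.
C: each chord is 5 beats in 5/4, so 1 per bar.
D: each chord is 2 beats in 4/4, so 2 per bar.
E: each chord is 1 beat in 4/4, so 4 per bar.
Slowest is C at 1 chords/bar.

Section C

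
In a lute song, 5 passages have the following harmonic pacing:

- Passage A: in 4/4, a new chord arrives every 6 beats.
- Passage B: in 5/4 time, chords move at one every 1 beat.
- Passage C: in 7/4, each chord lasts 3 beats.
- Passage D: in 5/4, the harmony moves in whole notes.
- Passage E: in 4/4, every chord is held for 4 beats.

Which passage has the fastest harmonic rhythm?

Passage B

A: each chord is 6 beats in 4/4, so 2/3 per bar.
B: each chord is 1 beat in 5/4, so 5 per bar.
C: each chord is 3 beats in 7/4, so 7/3 per bar.
D: each chord is 4 beats in 5/4, so 1.25 per bar.
E: each chord is 4 beats in 4/4, so 1 per bar.
Fastest is B at 5 chords/bar.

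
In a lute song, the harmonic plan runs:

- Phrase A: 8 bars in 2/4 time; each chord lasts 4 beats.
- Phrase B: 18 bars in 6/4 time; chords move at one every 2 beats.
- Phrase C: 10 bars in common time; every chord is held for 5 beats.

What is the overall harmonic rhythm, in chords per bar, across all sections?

A: 8 × 2 = 16 beats ÷ 4 = 4 chords.
B: 18 × 6 = 108 beats ÷ 2 = 54 chords.
C: 10 × 4 = 40 beats ÷ 5 = 8 chords.
Overall: 66 chords over 36 bars → 66/36 = 11/6 chords per bar.

11/6 chords per bar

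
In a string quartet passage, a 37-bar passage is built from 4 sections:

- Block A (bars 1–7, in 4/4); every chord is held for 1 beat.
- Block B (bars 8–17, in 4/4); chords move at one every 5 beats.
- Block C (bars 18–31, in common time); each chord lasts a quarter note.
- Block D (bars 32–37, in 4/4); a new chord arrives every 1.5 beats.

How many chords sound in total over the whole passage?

108 chords

A has 28 beats and chords last 1 each, so 28 chords.
B has 40 beats and chords last 5 each, so 8 chords.
C has 56 beats and chords last 1 each, so 56 chords.
D has 24 beats and chords last 1.5 each, so 16 chords.
Total: 28 + 8 + 56 + 16 = 108.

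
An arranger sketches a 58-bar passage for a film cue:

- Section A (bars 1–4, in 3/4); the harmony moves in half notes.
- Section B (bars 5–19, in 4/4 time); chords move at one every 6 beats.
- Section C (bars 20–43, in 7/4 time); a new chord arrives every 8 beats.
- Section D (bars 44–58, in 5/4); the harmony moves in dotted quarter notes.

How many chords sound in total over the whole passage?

87 chords

A: 4·3 = 12 beats, 12/2 = 6 chords.
B: 15·4 = 60 beats, 60/6 = 10 chords.
C: 24·7 = 168 beats, 168/8 = 21 chords.
D: 15·5 = 75 beats, 75/1.5 = 50 chords.
Total: 6 + 10 + 21 + 50 = 87.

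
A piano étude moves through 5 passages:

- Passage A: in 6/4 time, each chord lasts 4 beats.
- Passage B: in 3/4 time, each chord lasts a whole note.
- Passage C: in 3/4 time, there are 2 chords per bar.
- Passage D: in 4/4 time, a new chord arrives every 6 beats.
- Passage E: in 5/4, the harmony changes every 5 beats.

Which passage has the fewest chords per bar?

Passage D

A: each chord is 4 beats in 6/4, so 1.5 per bar.
B: each chord is 4 beats in 3/4, so 0.75 per bar.
C: each chord is 1.5 beats in 3/4, so 2 per bar.
D: each chord is 6 beats in 4/4, so 2/3 per bar.
E: each chord is 5 beats in 5/4, so 1 per bar.
Slowest is D at 2/3 chords/bar.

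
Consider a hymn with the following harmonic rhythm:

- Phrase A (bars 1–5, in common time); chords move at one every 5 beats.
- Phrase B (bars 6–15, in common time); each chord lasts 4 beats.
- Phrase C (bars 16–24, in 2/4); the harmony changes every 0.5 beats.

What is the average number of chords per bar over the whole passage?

25/12 chords per bar

A: 5 bars of 4 beats is 20 beats; at 5 beats each that's 4 chords.
B: 10 bars of 4 beats is 40 beats; at 4 beats each that's 10 chords.
C: 9 bars of 2 beats is 18 beats; at 0.5 beats each that's 36 chords.
Overall: 50 chords over 24 bars → 50/24 = 25/12 chords per bar.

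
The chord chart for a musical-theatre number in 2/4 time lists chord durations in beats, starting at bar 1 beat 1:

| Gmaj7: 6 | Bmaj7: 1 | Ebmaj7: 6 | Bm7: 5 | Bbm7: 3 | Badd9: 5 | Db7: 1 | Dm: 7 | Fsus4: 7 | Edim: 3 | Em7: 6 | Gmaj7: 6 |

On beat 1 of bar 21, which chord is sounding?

Fsus4

Beat 1 of bar 21 is beat (21−1)×2 + 1 = 41 overall.
Running totals: Gmaj7 ends at 6, Bmaj7 ends at 7, Ebmaj7 ends at 13, Bm7 ends at 18, Bbm7 ends at 21, Badd9 ends at 26, Db7 ends at 27, Dm ends at 34, Fsus4 ends at 41.
Beat 41 falls within Fsus4.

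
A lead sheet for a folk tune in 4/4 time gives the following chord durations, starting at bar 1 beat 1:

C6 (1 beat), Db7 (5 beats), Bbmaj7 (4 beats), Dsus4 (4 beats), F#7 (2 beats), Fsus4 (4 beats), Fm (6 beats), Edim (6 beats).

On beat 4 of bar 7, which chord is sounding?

Beat 4 of bar 7 is beat (7−1)×4 + 4 = 28 overall.
Running totals: C6 ends at 1, Db7 ends at 6, Bbmaj7 ends at 10, Dsus4 ends at 14, F#7 ends at 16, Fsus4 ends at 20, Fm ends at 26, Edim ends at 32.
Beat 28 falls within Edim.

Edim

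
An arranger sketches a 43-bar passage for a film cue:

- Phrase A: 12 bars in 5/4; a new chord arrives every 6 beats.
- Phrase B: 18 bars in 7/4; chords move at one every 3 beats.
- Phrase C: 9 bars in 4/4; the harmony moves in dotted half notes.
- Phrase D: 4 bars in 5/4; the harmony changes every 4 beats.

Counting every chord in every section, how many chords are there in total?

69 chords

A has 60 beats and chords last 6 each, so 10 chords.
B has 126 beats and chords last 3 each, so 42 chords.
C has 36 beats and chords last 3 each, so 12 chords.
D has 20 beats and chords last 4 each, so 5 chords.
Total: 10 + 42 + 12 + 5 = 69.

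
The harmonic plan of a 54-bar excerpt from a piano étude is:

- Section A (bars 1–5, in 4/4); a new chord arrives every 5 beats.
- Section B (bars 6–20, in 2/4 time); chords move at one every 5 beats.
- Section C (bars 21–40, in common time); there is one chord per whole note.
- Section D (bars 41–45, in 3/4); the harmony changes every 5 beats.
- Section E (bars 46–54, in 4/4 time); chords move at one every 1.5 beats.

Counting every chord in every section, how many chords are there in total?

A: 5 bars × 4 beats = 20 beats; 5 beats/chord → 4 chords.
B: 15 bars × 2 beats = 30 beats; 5 beats/chord → 6 chords.
C: 20 bars × 4 beats = 80 beats; 4 beats/chord → 20 chords.
D: 5 bars × 3 beats = 15 beats; 5 beats/chord → 3 chords.
E: 9 bars × 4 beats = 36 beats; 1.5 beats/chord → 24 chords.
Total: 4 + 6 + 20 + 3 + 24 = 57.

57 chords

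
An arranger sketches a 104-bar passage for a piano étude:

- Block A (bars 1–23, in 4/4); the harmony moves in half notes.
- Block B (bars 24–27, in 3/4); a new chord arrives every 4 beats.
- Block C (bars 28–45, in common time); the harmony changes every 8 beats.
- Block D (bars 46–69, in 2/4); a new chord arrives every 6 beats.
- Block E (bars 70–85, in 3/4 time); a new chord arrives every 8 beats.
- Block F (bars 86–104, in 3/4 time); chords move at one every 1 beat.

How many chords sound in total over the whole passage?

129 chords

A has 92 beats and chords last 2 each, so 46 chords.
B has 12 beats and chords last 4 each, so 3 chords.
C has 72 beats and chords last 8 each, so 9 chords.
D has 48 beats and chords last 6 each, so 8 chords.
E has 48 beats and chords last 8 each, so 6 chords.
F has 57 beats and chords last 1 each, so 57 chords.
Total: 46 + 3 + 9 + 8 + 6 + 57 = 129.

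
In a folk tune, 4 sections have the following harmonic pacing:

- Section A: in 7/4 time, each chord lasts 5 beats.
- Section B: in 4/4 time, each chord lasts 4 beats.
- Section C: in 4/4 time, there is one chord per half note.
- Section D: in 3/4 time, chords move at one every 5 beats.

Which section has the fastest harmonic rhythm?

A: 7 beats/bar ÷ 5 beats/chord = 1.4 chords/bar.
B: 4 beats/bar ÷ 4 beats/chord = 1 chord/bar.
C: 4 beats/bar ÷ 2 beats/chord = 2 chords/bar.
D: 3 beats/bar ÷ 5 beats/chord = 0.6 chords/bar.
Fastest is C at 2 chords/bar.

Section C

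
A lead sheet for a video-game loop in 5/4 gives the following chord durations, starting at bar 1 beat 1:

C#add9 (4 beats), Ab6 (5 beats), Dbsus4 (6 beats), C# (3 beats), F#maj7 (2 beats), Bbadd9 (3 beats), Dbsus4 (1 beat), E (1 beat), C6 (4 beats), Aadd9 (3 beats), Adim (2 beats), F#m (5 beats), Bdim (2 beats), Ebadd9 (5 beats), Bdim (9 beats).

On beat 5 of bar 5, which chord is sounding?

Beat 5 of bar 5 is beat (5−1)×5 + 5 = 25 overall.
Running totals: C#add9 ends at 4, Ab6 ends at 9, Dbsus4 ends at 15, C# ends at 18, F#maj7 ends at 20, Bbadd9 ends at 23, Dbsus4 ends at 24, E ends at 25.
Beat 25 falls within E.

E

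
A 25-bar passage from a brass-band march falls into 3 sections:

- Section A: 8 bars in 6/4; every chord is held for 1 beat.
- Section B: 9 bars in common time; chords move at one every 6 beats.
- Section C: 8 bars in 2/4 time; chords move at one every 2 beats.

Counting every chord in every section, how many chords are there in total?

62 chords

A has 48 beats and chords last 1 each, so 48 chords.
B has 36 beats and chords last 6 each, so 6 chords.
C has 16 beats and chords last 2 each, so 8 chords.
Total: 48 + 6 + 8 = 62.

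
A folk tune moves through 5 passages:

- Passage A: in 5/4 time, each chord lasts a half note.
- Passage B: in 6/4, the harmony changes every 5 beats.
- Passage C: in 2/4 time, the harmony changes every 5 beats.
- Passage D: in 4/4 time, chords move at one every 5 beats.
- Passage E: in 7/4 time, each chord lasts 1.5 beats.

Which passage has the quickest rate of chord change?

A: 5/2 = 2.5 chords/bar.
B: 6/5 = 1.2 chords/bar.
C: 2/5 = 0.4 chords/bar.
D: 4/5 = 0.8 chords/bar.
E: 7/1.5 = 14/3 chords/bar.
Fastest is E at 14/3 chords/bar.

Passage E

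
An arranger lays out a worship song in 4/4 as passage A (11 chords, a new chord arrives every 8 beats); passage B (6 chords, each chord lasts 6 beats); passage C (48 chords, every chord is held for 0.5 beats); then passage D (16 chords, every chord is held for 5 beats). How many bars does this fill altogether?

A: 11 × 8 = 88 beats = 22 bars.
B: 6 × 6 = 36 beats = 9 bars.
C: 48 × 0.5 = 24 beats = 6 bars.
D: 16 × 5 = 80 beats = 20 bars.
Total: 22 + 9 + 6 + 20 = 57 bars.

57 bars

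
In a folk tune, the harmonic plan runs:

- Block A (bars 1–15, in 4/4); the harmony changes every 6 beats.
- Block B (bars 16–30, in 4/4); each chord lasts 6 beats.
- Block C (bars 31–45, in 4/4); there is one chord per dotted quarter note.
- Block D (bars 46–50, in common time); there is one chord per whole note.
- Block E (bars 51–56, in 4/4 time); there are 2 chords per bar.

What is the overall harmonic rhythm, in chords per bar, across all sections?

1.375 chords per bar

A: 15 bars of 4 beats is 60 beats; at 6 beats each that's 10 chords.
B: 15 bars of 4 beats is 60 beats; at 6 beats each that's 10 chords.
C: 15 bars of 4 beats is 60 beats; at 1.5 beats each that's 40 chords.
D: 5 bars of 4 beats is 20 beats; at 4 beats each that's 5 chords.
E: 6 bars of 4 beats is 24 beats; at 2 beats each that's 12 chords.
Overall: 77 chords over 56 bars → 77/56 = 1.375 chords per bar.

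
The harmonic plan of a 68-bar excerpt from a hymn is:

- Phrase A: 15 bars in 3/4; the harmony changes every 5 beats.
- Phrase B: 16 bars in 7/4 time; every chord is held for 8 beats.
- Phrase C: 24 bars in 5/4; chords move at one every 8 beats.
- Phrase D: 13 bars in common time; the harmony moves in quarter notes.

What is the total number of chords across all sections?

A: 15 bars × 3 beats = 45 beats; 5 beats/chord → 9 chords.
B: 16 bars × 7 beats = 112 beats; 8 beats/chord → 14 chords.
C: 24 bars × 5 beats = 120 beats; 8 beats/chord → 15 chords.
D: 13 bars × 4 beats = 52 beats; 1 beat/chord → 52 chords.
Total: 9 + 14 + 15 + 52 = 90.

90 chords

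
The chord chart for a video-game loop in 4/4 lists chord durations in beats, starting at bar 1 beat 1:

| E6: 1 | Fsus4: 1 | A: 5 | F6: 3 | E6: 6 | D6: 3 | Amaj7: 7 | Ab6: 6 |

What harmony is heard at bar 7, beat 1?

Beat 1 of bar 7 is beat (7−1)×4 + 1 = 25 overall.
Running totals: E6 ends at 1, Fsus4 ends at 2, A ends at 7, F6 ends at 10, E6 ends at 16, D6 ends at 19, Amaj7 ends at 26.
Beat 25 falls within Amaj7.

Amaj7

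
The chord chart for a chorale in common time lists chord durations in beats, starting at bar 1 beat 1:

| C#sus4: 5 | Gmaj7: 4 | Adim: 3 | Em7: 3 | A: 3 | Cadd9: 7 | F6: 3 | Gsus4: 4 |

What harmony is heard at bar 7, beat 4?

Beat 4 of bar 7 is beat (7−1)×4 + 4 = 28 overall.
Running totals: C#sus4 ends at 5, Gmaj7 ends at 9, Adim ends at 12, Em7 ends at 15, A ends at 18, Cadd9 ends at 25, F6 ends at 28.
Beat 28 falls within F6.

F6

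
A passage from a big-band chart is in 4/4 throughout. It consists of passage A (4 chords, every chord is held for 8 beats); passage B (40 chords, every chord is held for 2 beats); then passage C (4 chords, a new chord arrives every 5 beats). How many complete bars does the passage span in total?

33 bars

A: 4 × 8 = 32 beats = 8 bars.
B: 40 × 2 = 80 beats = 20 bars.
C: 4 × 5 = 20 beats = 5 bars.
Total: 8 + 20 + 5 = 33 bars.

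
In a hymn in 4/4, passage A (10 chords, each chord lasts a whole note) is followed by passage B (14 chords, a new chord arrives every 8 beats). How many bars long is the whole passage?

38 bars

A: 10 × 4 = 40 beats = 10 bars.
B: 14 × 8 = 112 beats = 28 bars.
Total: 10 + 28 = 38 bars.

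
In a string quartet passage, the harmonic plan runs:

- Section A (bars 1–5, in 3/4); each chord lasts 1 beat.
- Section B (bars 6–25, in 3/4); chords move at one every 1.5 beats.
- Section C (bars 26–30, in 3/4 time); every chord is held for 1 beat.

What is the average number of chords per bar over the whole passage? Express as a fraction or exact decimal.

A: 5 bars of 3 beats is 15 beats; at 1 beat each that's 15 chords.
B: 20 bars of 3 beats is 60 beats; at 1.5 beats each that's 40 chords.
C: 5 bars of 3 beats is 15 beats; at 1 beat each that's 15 chords.
Overall: 70 chords over 30 bars → 70/30 = 7/3 chords per bar.

7/3 chords per bar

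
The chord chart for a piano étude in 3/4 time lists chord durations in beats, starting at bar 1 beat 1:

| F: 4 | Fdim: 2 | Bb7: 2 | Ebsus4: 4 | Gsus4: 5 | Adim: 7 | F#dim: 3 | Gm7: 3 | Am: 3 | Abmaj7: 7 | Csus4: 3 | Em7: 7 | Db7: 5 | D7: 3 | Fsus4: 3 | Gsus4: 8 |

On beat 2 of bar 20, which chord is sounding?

Fsus4

Beat 2 of bar 20 is beat (20−1)×3 + 2 = 59 overall.
Running totals: F ends at 4, Fdim ends at 6, Bb7 ends at 8, Ebsus4 ends at 12, Gsus4 ends at 17, Adim ends at 24, F#dim ends at 27, Gm7 ends at 30, Am ends at 33, Abmaj7 ends at 40, Csus4 ends at 43, Em7 ends at 50, Db7 ends at 55, D7 ends at 58, Fsus4 ends at 61.
Beat 59 falls within Fsus4.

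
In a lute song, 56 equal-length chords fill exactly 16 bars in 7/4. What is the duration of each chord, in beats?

2 beats

16 bars × 7 beats/bar = 112 beats total.
112 beats ÷ 56 chords = 2 beats per chord.
(That is a half note.)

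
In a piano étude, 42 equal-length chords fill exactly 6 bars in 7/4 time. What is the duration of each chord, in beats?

6 bars × 7 beats/bar = 42 beats total.
42 beats ÷ 42 chords = 1 beats per chord.
(That is a quarter note.)

1 beat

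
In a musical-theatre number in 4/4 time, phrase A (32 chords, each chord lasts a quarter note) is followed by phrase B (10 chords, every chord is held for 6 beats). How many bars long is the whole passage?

23 bars

A: 32 × 1 = 32 beats = 8 bars.
B: 10 × 6 = 60 beats = 15 bars.
Total: 8 + 15 = 23 bars.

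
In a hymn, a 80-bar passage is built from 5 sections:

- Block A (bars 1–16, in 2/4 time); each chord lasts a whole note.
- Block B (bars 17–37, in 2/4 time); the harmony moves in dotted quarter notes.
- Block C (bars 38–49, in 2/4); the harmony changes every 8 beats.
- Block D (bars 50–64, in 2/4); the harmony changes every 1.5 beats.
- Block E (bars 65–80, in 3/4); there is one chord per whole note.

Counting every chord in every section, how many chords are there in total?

71 chords

A: 16 bars × 2 beats = 32 beats; 4 beats/chord → 8 chords.
B: 21 bars × 2 beats = 42 beats; 1.5 beats/chord → 28 chords.
C: 12 bars × 2 beats = 24 beats; 8 beats/chord → 3 chords.
D: 15 bars × 2 beats = 30 beats; 1.5 beats/chord → 20 chords.
E: 16 bars × 3 beats = 48 beats; 4 beats/chord → 12 chords.
Total: 8 + 28 + 3 + 20 + 12 = 71.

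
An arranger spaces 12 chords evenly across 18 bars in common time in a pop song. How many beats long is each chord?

6 beats

18 bars × 4 beats/bar = 72 beats total.
72 beats ÷ 12 chords = 6 beats per chord.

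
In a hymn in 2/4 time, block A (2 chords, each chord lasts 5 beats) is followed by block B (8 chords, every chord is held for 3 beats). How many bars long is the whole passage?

A: 2 × 5 = 10 beats = 5 bars.
B: 8 × 3 = 24 beats = 12 bars.
Total: 5 + 12 = 17 bars.

17 bars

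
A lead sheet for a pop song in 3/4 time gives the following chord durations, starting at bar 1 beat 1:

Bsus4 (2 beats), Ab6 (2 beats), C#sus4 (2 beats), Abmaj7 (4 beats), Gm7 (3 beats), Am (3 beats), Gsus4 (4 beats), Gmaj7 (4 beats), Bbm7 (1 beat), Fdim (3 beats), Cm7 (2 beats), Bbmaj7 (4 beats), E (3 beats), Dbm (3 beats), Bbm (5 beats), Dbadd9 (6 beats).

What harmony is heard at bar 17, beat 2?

Dbadd9

Beat 2 of bar 17 is beat (17−1)×3 + 2 = 50 overall.
Running totals: Bsus4 ends at 2, Ab6 ends at 4, C#sus4 ends at 6, Abmaj7 ends at 10, Gm7 ends at 13, Am ends at 16, Gsus4 ends at 20, Gmaj7 ends at 24, Bbm7 ends at 25, Fdim ends at 28, Cm7 ends at 30, Bbmaj7 ends at 34, E ends at 37, Dbm ends at 40, Bbm ends at 45, Dbadd9 ends at 51.
Beat 50 falls within Dbadd9.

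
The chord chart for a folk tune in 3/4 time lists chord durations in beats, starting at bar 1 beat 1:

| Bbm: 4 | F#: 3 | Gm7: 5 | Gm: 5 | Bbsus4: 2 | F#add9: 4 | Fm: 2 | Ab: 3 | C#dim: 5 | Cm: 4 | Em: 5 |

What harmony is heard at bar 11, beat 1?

Beat 1 of bar 11 is beat (11−1)×3 + 1 = 31 overall.
Running totals: Bbm ends at 4, F# ends at 7, Gm7 ends at 12, Gm ends at 17, Bbsus4 ends at 19, F#add9 ends at 23, Fm ends at 25, Ab ends at 28, C#dim ends at 33.
Beat 31 falls within C#dim.

C#dim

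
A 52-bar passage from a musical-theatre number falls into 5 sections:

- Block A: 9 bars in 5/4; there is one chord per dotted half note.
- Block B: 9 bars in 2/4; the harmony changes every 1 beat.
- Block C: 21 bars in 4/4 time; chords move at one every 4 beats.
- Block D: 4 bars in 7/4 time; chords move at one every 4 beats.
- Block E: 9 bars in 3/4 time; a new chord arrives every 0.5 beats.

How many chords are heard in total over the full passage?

A has 45 beats and chords last 3 each, so 15 chords.
B has 18 beats and chords last 1 each, so 18 chords.
C has 84 beats and chords last 4 each, so 21 chords.
D has 28 beats and chords last 4 each, so 7 chords.
E has 27 beats and chords last 0.5 each, so 54 chords.
Total: 15 + 18 + 21 + 7 + 54 = 115.

115 chords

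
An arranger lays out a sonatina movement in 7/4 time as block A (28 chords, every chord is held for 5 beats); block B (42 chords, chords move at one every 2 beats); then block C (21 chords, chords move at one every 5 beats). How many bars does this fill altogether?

A: 28 × 5 = 140 beats = 20 bars.
B: 42 × 2 = 84 beats = 12 bars.
C: 21 × 5 = 105 beats = 15 bars.
Total: 20 + 12 + 15 = 47 bars.

47 bars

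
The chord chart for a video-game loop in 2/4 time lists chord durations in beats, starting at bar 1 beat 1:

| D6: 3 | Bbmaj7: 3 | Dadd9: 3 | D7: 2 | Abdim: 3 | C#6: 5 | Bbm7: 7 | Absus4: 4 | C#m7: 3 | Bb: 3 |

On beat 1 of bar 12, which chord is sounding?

Beat 1 of bar 12 is beat (12−1)×2 + 1 = 23 overall.
Running totals: D6 ends at 3, Bbmaj7 ends at 6, Dadd9 ends at 9, D7 ends at 11, Abdim ends at 14, C#6 ends at 19, Bbm7 ends at 26.
Beat 23 falls within Bbm7.

Bbm7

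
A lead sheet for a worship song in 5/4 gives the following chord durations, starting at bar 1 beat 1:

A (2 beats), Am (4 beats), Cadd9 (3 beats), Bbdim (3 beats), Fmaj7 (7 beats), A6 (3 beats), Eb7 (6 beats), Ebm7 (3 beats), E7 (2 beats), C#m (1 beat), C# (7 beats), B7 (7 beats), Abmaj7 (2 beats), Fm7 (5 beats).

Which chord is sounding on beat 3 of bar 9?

Beat 3 of bar 9 is beat (9−1)×5 + 3 = 43 overall.
Running totals: A ends at 2, Am ends at 6, Cadd9 ends at 9, Bbdim ends at 12, Fmaj7 ends at 19, A6 ends at 22, Eb7 ends at 28, Ebm7 ends at 31, E7 ends at 33, C#m ends at 34, C# ends at 41, B7 ends at 48.
Beat 43 falls within B7.

B7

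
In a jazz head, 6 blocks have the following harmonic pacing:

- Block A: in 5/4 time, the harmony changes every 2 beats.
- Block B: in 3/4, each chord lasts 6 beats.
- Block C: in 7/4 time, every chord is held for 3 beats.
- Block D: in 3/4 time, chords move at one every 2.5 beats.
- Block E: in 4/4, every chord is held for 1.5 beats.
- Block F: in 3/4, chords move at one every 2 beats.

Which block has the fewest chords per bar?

A: 5/2 = 2.5 chords/bar.
B: 3/6 = 0.5 chords/bar.
C: 7/3 = 7/3 chords/bar.
D: 3/2.5 = 1.2 chords/bar.
E: 4/1.5 = 8/3 chords/bar.
F: 3/2 = 1.5 chords/bar.
Slowest is B at 0.5 chords/bar.

Block B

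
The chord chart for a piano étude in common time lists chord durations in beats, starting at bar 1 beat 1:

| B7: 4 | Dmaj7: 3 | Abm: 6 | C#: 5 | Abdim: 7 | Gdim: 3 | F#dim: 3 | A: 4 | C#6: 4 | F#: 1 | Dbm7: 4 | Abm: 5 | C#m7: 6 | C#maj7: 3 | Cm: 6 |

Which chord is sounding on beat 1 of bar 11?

Dbm7

Beat 1 of bar 11 is beat (11−1)×4 + 1 = 41 overall.
Running totals: B7 ends at 4, Dmaj7 ends at 7, Abm ends at 13, C# ends at 18, Abdim ends at 25, Gdim ends at 28, F#dim ends at 31, A ends at 35, C#6 ends at 39, F# ends at 40, Dbm7 ends at 44.
Beat 41 falls within Dbm7.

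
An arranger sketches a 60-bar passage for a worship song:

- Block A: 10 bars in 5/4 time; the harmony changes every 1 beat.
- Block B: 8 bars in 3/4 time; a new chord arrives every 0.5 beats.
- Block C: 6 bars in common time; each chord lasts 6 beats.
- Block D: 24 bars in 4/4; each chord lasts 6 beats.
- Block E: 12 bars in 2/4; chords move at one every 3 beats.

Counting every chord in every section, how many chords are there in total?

A has 50 beats and chords last 1 each, so 50 chords.
B has 24 beats and chords last 0.5 each, so 48 chords.
C has 24 beats and chords last 6 each, so 4 chords.
D has 96 beats and chords last 6 each, so 16 chords.
E has 24 beats and chords last 3 each, so 8 chords.
Total: 50 + 48 + 4 + 16 + 8 = 126.

126 chords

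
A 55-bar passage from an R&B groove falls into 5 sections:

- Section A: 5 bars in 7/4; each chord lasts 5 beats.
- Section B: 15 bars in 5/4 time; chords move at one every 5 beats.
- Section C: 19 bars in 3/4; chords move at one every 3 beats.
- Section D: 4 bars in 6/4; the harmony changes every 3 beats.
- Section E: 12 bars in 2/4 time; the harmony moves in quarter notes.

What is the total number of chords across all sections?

73 chords

A: 5·7 = 35 beats, 35/5 = 7 chords.
B: 15·5 = 75 beats, 75/5 = 15 chords.
C: 19·3 = 57 beats, 57/3 = 19 chords.
D: 4·6 = 24 beats, 24/3 = 8 chords.
E: 12·2 = 24 beats, 24/1 = 24 chords.
Total: 7 + 15 + 19 + 8 + 24 = 73.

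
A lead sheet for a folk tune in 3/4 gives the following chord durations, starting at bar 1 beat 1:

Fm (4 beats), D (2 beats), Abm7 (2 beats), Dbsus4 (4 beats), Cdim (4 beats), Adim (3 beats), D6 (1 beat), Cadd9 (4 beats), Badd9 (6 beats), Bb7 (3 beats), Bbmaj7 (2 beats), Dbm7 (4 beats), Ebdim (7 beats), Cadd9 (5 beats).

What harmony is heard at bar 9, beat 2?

Badd9

Beat 2 of bar 9 is beat (9−1)×3 + 2 = 26 overall.
Running totals: Fm ends at 4, D ends at 6, Abm7 ends at 8, Dbsus4 ends at 12, Cdim ends at 16, Adim ends at 19, D6 ends at 20, Cadd9 ends at 24, Badd9 ends at 30.
Beat 26 falls within Badd9.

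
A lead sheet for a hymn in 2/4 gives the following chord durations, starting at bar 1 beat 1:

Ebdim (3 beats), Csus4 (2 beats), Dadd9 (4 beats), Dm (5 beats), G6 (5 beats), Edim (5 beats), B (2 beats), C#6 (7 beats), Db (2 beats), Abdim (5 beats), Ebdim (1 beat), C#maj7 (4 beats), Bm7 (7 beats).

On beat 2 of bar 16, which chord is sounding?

C#6

Beat 2 of bar 16 is beat (16−1)×2 + 2 = 32 overall.
Running totals: Ebdim ends at 3, Csus4 ends at 5, Dadd9 ends at 9, Dm ends at 14, G6 ends at 19, Edim ends at 24, B ends at 26, C#6 ends at 33.
Beat 32 falls within C#6.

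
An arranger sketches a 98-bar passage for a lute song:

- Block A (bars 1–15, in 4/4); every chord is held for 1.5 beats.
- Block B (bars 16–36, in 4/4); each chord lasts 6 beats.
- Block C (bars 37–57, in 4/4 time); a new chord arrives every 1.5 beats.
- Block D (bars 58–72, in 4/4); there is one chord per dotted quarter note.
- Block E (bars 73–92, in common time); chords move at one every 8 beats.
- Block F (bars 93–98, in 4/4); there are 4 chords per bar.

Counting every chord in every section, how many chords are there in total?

A: 15·4 = 60 beats, 60/1.5 = 40 chords.
B: 21·4 = 84 beats, 84/6 = 14 chords.
C: 21·4 = 84 beats, 84/1.5 = 56 chords.
D: 15·4 = 60 beats, 60/1.5 = 40 chords.
E: 20·4 = 80 beats, 80/8 = 10 chords.
F: 6·4 = 24 beats, 24/1 = 24 chords.
Total: 40 + 14 + 56 + 40 + 10 + 24 = 184.

184 chords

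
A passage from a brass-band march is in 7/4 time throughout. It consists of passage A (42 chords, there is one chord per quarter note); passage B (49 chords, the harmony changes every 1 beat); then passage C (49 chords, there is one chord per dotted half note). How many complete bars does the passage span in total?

A: 42 × 1 = 42 beats = 6 bars.
B: 49 × 1 = 49 beats = 7 bars.
C: 49 × 3 = 147 beats = 21 bars.
Total: 6 + 7 + 21 = 34 bars.

34 bars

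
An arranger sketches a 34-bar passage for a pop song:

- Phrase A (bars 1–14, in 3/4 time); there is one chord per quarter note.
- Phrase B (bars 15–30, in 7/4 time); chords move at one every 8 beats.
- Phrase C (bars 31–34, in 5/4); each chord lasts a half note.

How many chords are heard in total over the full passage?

A: 14·3 = 42 beats, 42/1 = 42 chords.
B: 16·7 = 112 beats, 112/8 = 14 chords.
C: 4·5 = 20 beats, 20/2 = 10 chords.
Total: 42 + 14 + 10 = 66.

66 chords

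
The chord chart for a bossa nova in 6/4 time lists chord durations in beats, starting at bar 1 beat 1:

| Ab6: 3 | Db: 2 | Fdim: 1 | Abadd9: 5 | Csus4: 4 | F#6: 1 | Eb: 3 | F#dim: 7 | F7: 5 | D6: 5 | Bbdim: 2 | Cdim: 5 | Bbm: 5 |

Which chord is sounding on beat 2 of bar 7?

Bbdim

Beat 2 of bar 7 is beat (7−1)×6 + 2 = 38 overall.
Running totals: Ab6 ends at 3, Db ends at 5, Fdim ends at 6, Abadd9 ends at 11, Csus4 ends at 15, F#6 ends at 16, Eb ends at 19, F#dim ends at 26, F7 ends at 31, D6 ends at 36, Bbdim ends at 38.
Beat 38 falls within Bbdim.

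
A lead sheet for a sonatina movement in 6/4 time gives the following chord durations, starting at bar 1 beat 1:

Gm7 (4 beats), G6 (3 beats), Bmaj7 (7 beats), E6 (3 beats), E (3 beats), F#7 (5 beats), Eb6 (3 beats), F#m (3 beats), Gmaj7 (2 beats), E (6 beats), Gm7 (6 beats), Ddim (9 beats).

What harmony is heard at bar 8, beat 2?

Gm7

Beat 2 of bar 8 is beat (8−1)×6 + 2 = 44 overall.
Running totals: Gm7 ends at 4, G6 ends at 7, Bmaj7 ends at 14, E6 ends at 17, E ends at 20, F#7 ends at 25, Eb6 ends at 28, F#m ends at 31, Gmaj7 ends at 33, E ends at 39, Gm7 ends at 45.
Beat 44 falls within Gm7.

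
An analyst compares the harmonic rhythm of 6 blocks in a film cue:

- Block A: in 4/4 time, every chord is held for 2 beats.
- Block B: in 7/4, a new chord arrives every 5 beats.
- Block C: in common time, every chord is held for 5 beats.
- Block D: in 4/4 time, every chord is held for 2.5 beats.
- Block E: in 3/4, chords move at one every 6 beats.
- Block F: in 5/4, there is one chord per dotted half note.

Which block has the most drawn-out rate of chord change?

Block E

A: 4 beats/bar ÷ 2 beats/chord = 2 chords/bar.
B: 7 beats/bar ÷ 5 beats/chord = 1.4 chords/bar.
C: 4 beats/bar ÷ 5 beats/chord = 0.8 chords/bar.
D: 4 beats/bar ÷ 2.5 beats/chord = 1.6 chords/bar.
E: 3 beats/bar ÷ 6 beats/chord = 0.5 chords/bar.
F: 5 beats/bar ÷ 3 beats/chord = 5/3 chords/bar.
Slowest is E at 0.5 chords/bar.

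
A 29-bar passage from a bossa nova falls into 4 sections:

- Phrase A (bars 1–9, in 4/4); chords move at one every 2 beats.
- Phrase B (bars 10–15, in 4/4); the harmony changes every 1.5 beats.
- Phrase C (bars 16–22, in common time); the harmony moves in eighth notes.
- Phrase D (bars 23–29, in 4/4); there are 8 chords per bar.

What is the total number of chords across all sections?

146 chords

A: 9 bars × 4 beats = 36 beats; 2 beats/chord → 18 chords.
B: 6 bars × 4 beats = 24 beats; 1.5 beats/chord → 16 chords.
C: 7 bars × 4 beats = 28 beats; 0.5 beats/chord → 56 chords.
D: 7 bars × 4 beats = 28 beats; 0.5 beats/chord → 56 chords.
Total: 18 + 16 + 56 + 56 = 146.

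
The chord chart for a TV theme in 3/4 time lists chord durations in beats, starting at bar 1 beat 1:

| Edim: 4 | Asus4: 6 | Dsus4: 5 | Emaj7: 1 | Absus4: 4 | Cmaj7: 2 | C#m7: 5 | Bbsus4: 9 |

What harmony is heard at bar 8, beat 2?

C#m7

Beat 2 of bar 8 is beat (8−1)×3 + 2 = 23 overall.
Running totals: Edim ends at 4, Asus4 ends at 10, Dsus4 ends at 15, Emaj7 ends at 16, Absus4 ends at 20, Cmaj7 ends at 22, C#m7 ends at 27.
Beat 23 falls within C#m7.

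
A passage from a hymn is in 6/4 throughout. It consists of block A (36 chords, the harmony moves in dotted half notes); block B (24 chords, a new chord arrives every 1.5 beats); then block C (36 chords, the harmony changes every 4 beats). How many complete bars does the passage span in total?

48 bars

A: 36 × 3 = 108 beats = 18 bars.
B: 24 × 1.5 = 36 beats = 6 bars.
C: 36 × 4 = 144 beats = 24 bars.
Total: 18 + 6 + 24 = 48 bars.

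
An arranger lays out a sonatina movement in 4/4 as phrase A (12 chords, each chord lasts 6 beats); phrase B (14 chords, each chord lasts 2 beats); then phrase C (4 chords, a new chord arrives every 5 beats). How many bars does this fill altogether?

30 bars

A: 12 × 6 = 72 beats = 18 bars.
B: 14 × 2 = 28 beats = 7 bars.
C: 4 × 5 = 20 beats = 5 bars.
Total: 18 + 7 + 5 = 30 bars.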